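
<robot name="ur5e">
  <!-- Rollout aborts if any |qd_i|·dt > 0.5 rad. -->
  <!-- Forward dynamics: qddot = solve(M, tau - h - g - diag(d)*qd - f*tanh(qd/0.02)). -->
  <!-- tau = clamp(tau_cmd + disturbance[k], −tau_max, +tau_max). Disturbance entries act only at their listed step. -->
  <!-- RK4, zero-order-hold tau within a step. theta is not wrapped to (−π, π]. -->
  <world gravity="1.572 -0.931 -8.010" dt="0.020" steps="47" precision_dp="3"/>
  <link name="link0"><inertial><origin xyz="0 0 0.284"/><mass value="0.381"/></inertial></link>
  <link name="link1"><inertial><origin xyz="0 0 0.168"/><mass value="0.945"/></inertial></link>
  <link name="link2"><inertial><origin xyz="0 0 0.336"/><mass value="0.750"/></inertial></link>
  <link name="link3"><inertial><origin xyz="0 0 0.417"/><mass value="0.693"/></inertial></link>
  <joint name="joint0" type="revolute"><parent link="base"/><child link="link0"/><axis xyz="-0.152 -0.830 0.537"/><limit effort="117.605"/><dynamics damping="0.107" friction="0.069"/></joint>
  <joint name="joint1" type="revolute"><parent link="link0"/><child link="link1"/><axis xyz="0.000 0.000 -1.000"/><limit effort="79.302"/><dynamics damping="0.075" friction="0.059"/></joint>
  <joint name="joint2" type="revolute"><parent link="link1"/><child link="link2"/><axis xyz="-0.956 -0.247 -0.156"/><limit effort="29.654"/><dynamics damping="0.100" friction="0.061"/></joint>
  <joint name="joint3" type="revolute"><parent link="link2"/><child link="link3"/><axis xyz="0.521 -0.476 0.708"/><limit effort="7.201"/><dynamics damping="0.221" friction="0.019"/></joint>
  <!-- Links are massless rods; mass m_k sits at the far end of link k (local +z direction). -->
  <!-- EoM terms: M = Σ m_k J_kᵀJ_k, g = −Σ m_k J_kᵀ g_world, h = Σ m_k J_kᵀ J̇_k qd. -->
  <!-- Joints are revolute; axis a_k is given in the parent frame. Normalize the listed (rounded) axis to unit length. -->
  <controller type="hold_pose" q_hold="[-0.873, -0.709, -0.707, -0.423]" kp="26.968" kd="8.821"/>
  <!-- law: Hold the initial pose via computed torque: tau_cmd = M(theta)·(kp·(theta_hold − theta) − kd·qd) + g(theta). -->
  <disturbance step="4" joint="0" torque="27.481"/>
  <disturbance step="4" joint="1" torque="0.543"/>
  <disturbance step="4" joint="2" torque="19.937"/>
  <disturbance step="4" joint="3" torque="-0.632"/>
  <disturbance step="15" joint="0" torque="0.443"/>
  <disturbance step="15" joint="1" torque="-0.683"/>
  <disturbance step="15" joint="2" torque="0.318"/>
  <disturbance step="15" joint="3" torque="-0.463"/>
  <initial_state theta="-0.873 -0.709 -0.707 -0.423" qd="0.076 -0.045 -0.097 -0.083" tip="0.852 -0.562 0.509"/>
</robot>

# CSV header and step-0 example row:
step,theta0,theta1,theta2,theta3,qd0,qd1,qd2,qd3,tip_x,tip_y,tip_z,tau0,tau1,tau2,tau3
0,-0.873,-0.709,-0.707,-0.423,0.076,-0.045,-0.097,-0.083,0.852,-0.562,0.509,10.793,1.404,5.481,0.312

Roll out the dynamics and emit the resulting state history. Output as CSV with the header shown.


step,theta0,theta1,theta2,theta3,qd0,qd1,qd2,qd3,tip_x,tip_y,tip_z,tau0,tau1,tau2,tau3
1,-0.872,-0.710,-0.709,-0.424,0.048,-0.029,-0.056,-0.065,0.852,-0.561,0.509,10.835,1.375,5.481,0.294
2,-0.871,-0.710,-0.709,-0.426,0.026,-0.018,-0.024,-0.048,0.852,-0.561,0.509,10.874,1.351,5.481,0.280
3,-0.871,-0.711,-0.710,-0.426,0.012,-0.012,-0.005,-0.031,0.852,-0.560,0.509,10.905,1.332,5.485,0.269
4,-0.870,-0.711,-0.710,-0.427,0.006,-0.009,0.002,-0.017,0.853,-0.560,0.509,38.411,1.860,25.432,-0.372
5,-0.870,-0.710,-0.700,-0.423,0.002,0.049,0.960,0.337,0.852,-0.558,0.516,5.963,1.202,1.892,0.381
6,-0.870,-0.709,-0.683,-0.418,0.004,0.078,0.770,0.206,0.852,-0.554,0.527,6.606,1.193,2.355,0.379
7,-0.870,-0.708,-0.669,-0.415,0.008,0.082,0.604,0.129,0.851,-0.551,0.536,7.186,1.189,2.770,0.375
8,-0.870,-0.706,-0.658,-0.413,0.012,0.070,0.461,0.084,0.851,-0.548,0.543,7.710,1.187,3.141,0.370
9,-0.870,-0.705,-0.650,-0.411,0.015,0.052,0.338,0.056,0.851,-0.546,0.548,8.182,1.188,3.473,0.365
10,-0.869,-0.704,-0.645,-0.410,0.017,0.032,0.235,0.039,0.850,-0.544,0.552,8.605,1.189,3.770,0.358
11,-0.869,-0.704,-0.641,-0.410,0.017,0.017,0.147,0.023,0.850,-0.543,0.555,8.984,1.189,4.036,0.350
12,-0.869,-0.703,-0.639,-0.409,0.017,0.010,0.075,0.004,0.850,-0.542,0.557,9.320,1.187,4.273,0.341
13,-0.868,-0.703,-0.638,-0.409,0.014,0.006,0.018,-0.010,0.850,-0.542,0.557,9.618,1.183,4.483,0.330
14,-0.868,-0.703,-0.638,-0.409,0.006,0.003,-0.017,-0.015,0.850,-0.542,0.558,9.879,1.180,4.657,0.319
15,-0.868,-0.703,-0.638,-0.409,-0.005,0.001,-0.039,-0.017,0.850,-0.542,0.557,10.547,0.493,5.120,-0.156
16,-0.868,-0.704,-0.639,-0.410,-0.004,-0.044,-0.067,-0.105,0.850,-0.542,0.556,10.217,1.291,4.871,0.378
17,-0.868,-0.705,-0.641,-0.412,-0.013,-0.034,-0.078,-0.082,0.851,-0.542,0.555,10.396,1.263,4.988,0.354
18,-0.869,-0.705,-0.642,-0.414,-0.018,-0.026,-0.088,-0.064,0.851,-0.542,0.554,10.547,1.240,5.090,0.333
19,-0.869,-0.706,-0.644,-0.415,-0.022,-0.020,-0.096,-0.048,0.851,-0.542,0.552,10.676,1.222,5.179,0.315
20,-0.870,-0.706,-0.646,-0.416,-0.024,-0.016,-0.103,-0.033,0.852,-0.543,0.551,10.786,1.209,5.255,0.300
21,-0.870,-0.706,-0.648,-0.416,-0.026,-0.014,-0.108,-0.022,0.852,-0.544,0.549,10.880,1.200,5.320,0.287
22,-0.871,-0.707,-0.651,-0.417,-0.026,-0.011,-0.111,-0.013,0.852,-0.545,0.547,10.958,1.194,5.376,0.276
23,-0.871,-0.707,-0.653,-0.417,-0.026,-0.011,-0.113,-0.006,0.852,-0.545,0.545,11.024,1.191,5.423,0.268
24,-0.872,-0.707,-0.655,-0.417,-0.026,-0.012,-0.114,0.001,0.852,-0.546,0.543,11.078,1.191,5.462,0.261
25,-0.872,-0.707,-0.657,-0.417,-0.026,-0.011,-0.113,0.003,0.852,-0.547,0.542,11.122,1.192,5.494,0.256
26,-0.873,-0.707,-0.660,-0.417,-0.025,-0.010,-0.112,0.004,0.852,-0.548,0.540,11.157,1.194,5.521,0.251
27,-0.873,-0.707,-0.662,-0.418,-0.024,-0.010,-0.109,0.005,0.852,-0.549,0.538,11.185,1.197,5.542,0.248
28,-0.874,-0.707,-0.664,-0.418,-0.023,-0.009,-0.106,0.006,0.852,-0.550,0.536,11.206,1.200,5.559,0.245
29,-0.874,-0.707,-0.666,-0.418,-0.022,-0.009,-0.102,0.006,0.852,-0.551,0.535,11.222,1.204,5.572,0.242
30,-0.875,-0.707,-0.668,-0.418,-0.021,-0.009,-0.098,0.007,0.852,-0.552,0.533,11.233,1.208,5.582,0.240
31,-0.875,-0.707,-0.670,-0.418,-0.020,-0.008,-0.093,0.007,0.853,-0.553,0.531,11.240,1.212,5.589,0.239
32,-0.875,-0.707,-0.672,-0.418,-0.019,-0.008,-0.088,0.007,0.853,-0.554,0.530,11.244,1.215,5.593,0.238
33,-0.876,-0.707,-0.673,-0.418,-0.018,-0.008,-0.083,0.007,0.853,-0.554,0.529,11.245,1.219,5.595,0.237
34,-0.876,-0.707,-0.675,-0.418,-0.017,-0.008,-0.078,0.007,0.853,-0.555,0.527,11.243,1.223,5.596,0.236
35,-0.877,-0.707,-0.676,-0.418,-0.016,-0.007,-0.073,0.007,0.853,-0.556,0.526,11.240,1.227,5.595,0.235
36,-0.877,-0.707,-0.678,-0.419,-0.015,-0.007,-0.067,0.007,0.853,-0.556,0.525,11.235,1.230,5.593,0.235
37,-0.877,-0.707,-0.679,-0.419,-0.014,-0.007,-0.062,0.007,0.853,-0.557,0.524,11.230,1.234,5.590,0.235
38,-0.877,-0.707,-0.680,-0.419,-0.014,-0.007,-0.058,0.007,0.853,-0.557,0.523,11.223,1.237,5.586,0.235
39,-0.878,-0.707,-0.681,-0.419,-0.013,-0.007,-0.053,0.006,0.853,-0.558,0.522,11.216,1.240,5.582,0.235
40,-0.878,-0.707,-0.682,-0.419,-0.012,-0.007,-0.048,0.006,0.853,-0.558,0.521,11.208,1.243,5.577,0.235
41,-0.878,-0.707,-0.683,-0.419,-0.011,-0.007,-0.044,0.006,0.853,-0.559,0.520,11.200,1.245,5.572,0.235
42,-0.878,-0.707,-0.684,-0.419,-0.011,-0.007,-0.040,0.006,0.853,-0.559,0.520,11.192,1.248,5.567,0.235
43,-0.879,-0.707,-0.685,-0.419,-0.010,-0.006,-0.036,0.006,0.853,-0.560,0.519,11.184,1.250,5.562,0.236
44,-0.879,-0.707,-0.686,-0.419,-0.009,-0.006,-0.033,0.006,0.853,-0.560,0.518,11.177,1.252,5.557,0.236
45,-0.879,-0.707,-0.686,-0.419,-0.009,-0.006,-0.030,0.006,0.853,-0.560,0.518,11.169,1.254,5.552,0.237
46,-0.879,-0.707,-0.687,-0.419,-0.008,-0.006,-0.027,0.006,0.853,-0.560,0.517,11.162,1.256,5.547,0.237
47,-0.879,-0.707,-0.687,-0.420,-0.007,-0.006,-0.025,0.006,0.853,-0.561,0.517,,,,


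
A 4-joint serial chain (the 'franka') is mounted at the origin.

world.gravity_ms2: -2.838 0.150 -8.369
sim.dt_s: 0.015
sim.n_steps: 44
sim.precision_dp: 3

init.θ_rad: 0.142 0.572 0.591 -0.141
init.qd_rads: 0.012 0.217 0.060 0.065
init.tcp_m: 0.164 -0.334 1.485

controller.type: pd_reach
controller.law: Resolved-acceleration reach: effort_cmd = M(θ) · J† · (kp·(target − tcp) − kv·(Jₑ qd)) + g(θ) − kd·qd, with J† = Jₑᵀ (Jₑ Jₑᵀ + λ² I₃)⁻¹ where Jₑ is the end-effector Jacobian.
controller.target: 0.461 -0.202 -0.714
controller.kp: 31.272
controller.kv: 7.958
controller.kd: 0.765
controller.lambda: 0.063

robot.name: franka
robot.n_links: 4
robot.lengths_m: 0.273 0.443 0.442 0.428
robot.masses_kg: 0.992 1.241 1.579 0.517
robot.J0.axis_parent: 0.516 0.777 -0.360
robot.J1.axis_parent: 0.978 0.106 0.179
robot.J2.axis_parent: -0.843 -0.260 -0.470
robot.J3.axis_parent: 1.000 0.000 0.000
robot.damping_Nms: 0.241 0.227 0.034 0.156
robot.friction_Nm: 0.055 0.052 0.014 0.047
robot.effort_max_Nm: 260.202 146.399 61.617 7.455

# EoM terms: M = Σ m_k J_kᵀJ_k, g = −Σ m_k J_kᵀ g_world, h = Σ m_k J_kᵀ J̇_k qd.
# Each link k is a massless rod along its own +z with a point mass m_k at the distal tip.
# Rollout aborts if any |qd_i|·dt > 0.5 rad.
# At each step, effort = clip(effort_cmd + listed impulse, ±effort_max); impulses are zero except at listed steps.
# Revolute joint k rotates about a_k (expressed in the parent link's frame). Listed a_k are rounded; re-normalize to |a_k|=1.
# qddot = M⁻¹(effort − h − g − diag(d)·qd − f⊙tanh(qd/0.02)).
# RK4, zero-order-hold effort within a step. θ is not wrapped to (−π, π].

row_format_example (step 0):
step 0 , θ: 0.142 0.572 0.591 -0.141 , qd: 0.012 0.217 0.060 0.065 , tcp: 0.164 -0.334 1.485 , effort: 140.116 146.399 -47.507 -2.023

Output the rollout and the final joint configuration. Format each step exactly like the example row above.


step 1 , θ: 0.141 0.593 0.605 -0.165 , qd: -0.132 2.588 1.823 -3.247 , tcp: 0.167 -0.338 1.479 , effort: 119.287 142.169 -42.948 0.454
step 2 , θ: 0.136 0.653 0.653 -0.228 , qd: -0.513 5.348 4.408 -5.114 , tcp: 0.174 -0.343 1.460 , effort: 90.964 106.992 -34.603 1.140
step 3 , θ: 0.126 0.747 0.727 -0.316 , qd: -0.909 7.111 5.296 -6.621 , tcp: 0.183 -0.352 1.429 , effort: 62.912 71.900 -24.280 1.377
step 4 , θ: 0.110 0.861 0.805 -0.422 , qd: -1.256 8.072 5.060 -7.583 , tcp: 0.195 -0.365 1.385 , effort: 40.827 43.239 -14.779 1.275
step 5 , θ: 0.089 0.985 0.875 -0.539 , qd: -1.480 8.448 4.220 -8.021 , tcp: 0.208 -0.384 1.333 , effort: 25.155 22.380 -7.100 0.968
step 6 , θ: 0.066 1.111 0.930 -0.660 , qd: -1.531 8.408 3.127 -8.052 , tcp: 0.221 -0.407 1.273 , effort: 14.247 8.213 -1.257 0.563
step 7 , θ: 0.044 1.235 0.969 -0.779 , qd: -1.375 8.058 1.996 -7.804 , tcp: 0.234 -0.434 1.210 , effort: 6.300 -1.013 3.055 0.126
step 8 , θ: 0.026 1.352 0.991 -0.893 , qd: -0.994 7.479 0.985 -7.376 , tcp: 0.248 -0.462 1.144 , effort: -0.014 -6.946 6.174 -0.312
step 9 , θ: 0.015 1.459 1.000 -0.999 , qd: -0.400 6.755 0.217 -6.827 , tcp: 0.263 -0.492 1.077 , effort: -5.483 -10.904 8.389 -0.747
step 10 , θ: 0.015 1.554 0.999 -1.097 , qd: 0.347 5.993 -0.223 -6.189 , tcp: 0.281 -0.522 1.009 , effort: -10.440 -13.804 9.930 -1.178
step 11 , θ: 0.026 1.639 0.995 -1.185 , qd: 1.137 5.301 -0.344 -5.502 , tcp: 0.300 -0.552 0.940 , effort: -14.905 -16.196 11.001 -1.594
step 12 , θ: 0.048 1.714 0.990 -1.262 , qd: 1.865 4.743 -0.231 -4.809 , tcp: 0.321 -0.581 0.870 , effort: -18.809 -18.350 11.785 -1.969
step 13 , θ: 0.081 1.782 0.988 -1.329 , qd: 2.458 4.335 -0.006 -4.151 , tcp: 0.342 -0.609 0.799 , effort: -22.091 -20.372 12.440 -2.280
step 14 , θ: 0.121 1.845 0.990 -1.387 , qd: 2.892 4.052 0.227 -3.562 , tcp: 0.361 -0.634 0.727 , effort: -24.753 -22.285 13.079 -2.514
step 15 , θ: 0.167 1.904 0.995 -1.437 , qd: 3.185 3.855 0.412 -3.048 , tcp: 0.377 -0.658 0.654 , effort: -26.847 -24.057 13.750 -2.678
step 16 , θ: 0.216 1.961 1.002 -1.479 , qd: 3.366 3.710 0.532 -2.605 , tcp: 0.389 -0.679 0.581 , effort: -28.442 -25.632 14.460 -2.788
step 17 , θ: 0.267 2.016 1.010 -1.515 , qd: 3.465 3.591 0.592 -2.225 , tcp: 0.398 -0.697 0.508 , effort: -29.605 -26.938 15.186 -2.862
step 18 , θ: 0.319 2.069 1.019 -1.546 , qd: 3.508 3.483 0.608 -1.893 , tcp: 0.402 -0.712 0.437 , effort: -30.397 -27.900 15.891 -2.915
step 19 , θ: 0.372 2.120 1.028 -1.572 , qd: 3.512 3.381 0.599 -1.598 , tcp: 0.402 -0.724 0.367 , effort: -30.881 -28.453 16.538 -2.961
step 20 , θ: 0.425 2.170 1.037 -1.594 , qd: 3.489 3.282 0.582 -1.331 , tcp: 0.399 -0.734 0.300 , effort: -31.119 -28.553 17.093 -3.009
step 21 , θ: 0.477 2.219 1.046 -1.612 , qd: 3.445 3.190 0.570 -1.085 , tcp: 0.391 -0.741 0.234 , effort: -31.174 -28.182 17.530 -3.064
step 22 , θ: 0.528 2.266 1.055 -1.627 , qd: 3.382 3.109 0.569 -0.856 , tcp: 0.381 -0.745 0.171 , effort: -31.107 -27.355 17.837 -3.128
step 23 , θ: 0.578 2.312 1.063 -1.638 , qd: 3.301 3.043 0.584 -0.640 , tcp: 0.368 -0.746 0.112 , effort: -30.970 -26.109 18.011 -3.200
step 24 , θ: 0.627 2.358 1.072 -1.646 , qd: 3.198 2.997 0.611 -0.438 , tcp: 0.352 -0.745 0.055 , effort: -30.806 -24.504 18.058 -3.278
step 25 , θ: 0.674 2.402 1.082 -1.651 , qd: 3.073 2.973 0.647 -0.250 , tcp: 0.335 -0.741 0.001 , effort: -30.642 -22.612 17.990 -3.358
step 26 , θ: 0.719 2.447 1.092 -1.653 , qd: 2.922 2.974 0.686 -0.077 , tcp: 0.316 -0.735 -0.050 , effort: -30.494 -20.509 17.825 -3.439
step 27 , θ: 0.761 2.492 1.103 -1.653 , qd: 2.743 2.996 0.716 0.070 , tcp: 0.297 -0.727 -0.098 , effort: -30.363 -18.271 17.584 -3.500
step 28 , θ: 0.801 2.537 1.113 -1.651 , qd: 2.536 3.040 0.732 0.196 , tcp: 0.277 -0.717 -0.142 , effort: -30.247 -15.963 17.278 -3.547
step 29 , θ: 0.837 2.583 1.124 -1.647 , qd: 2.302 3.105 0.734 0.313 , tcp: 0.257 -0.704 -0.184 , effort: -30.136 -13.654 16.920 -3.591
step 30 , θ: 0.870 2.630 1.135 -1.642 , qd: 2.040 3.187 0.715 0.418 , tcp: 0.237 -0.690 -0.222 , effort: -30.020 -11.416 16.529 -3.630
step 31 , θ: 0.898 2.679 1.146 -1.635 , qd: 1.752 3.281 0.667 0.512 , tcp: 0.218 -0.674 -0.258 , effort: -29.882 -9.329 16.124 -3.660
step 32 , θ: 0.922 2.729 1.155 -1.627 , qd: 1.439 3.381 0.587 0.593 , tcp: 0.200 -0.656 -0.291 , effort: -29.701 -7.473 15.720 -3.680
step 33 , θ: 0.941 2.780 1.163 -1.617 , qd: 1.103 3.481 0.469 0.662 , tcp: 0.182 -0.637 -0.322 , effort: -29.447 -5.938 15.336 -3.689
step 34 , θ: 0.955 2.833 1.169 -1.607 , qd: 0.749 3.572 0.313 0.720 , tcp: 0.166 -0.617 -0.350 , effort: -29.083 -4.810 14.989 -3.687
step 35 , θ: 0.964 2.888 1.172 -1.596 , qd: 0.380 3.645 0.119 0.766 , tcp: 0.152 -0.596 -0.376 , effort: -28.561 -4.162 14.691 -3.673
step 36 , θ: 0.967 2.943 1.173 -1.584 , qd: 0.004 3.692 -0.108 0.802 , tcp: 0.140 -0.573 -0.400 , effort: -27.830 -4.041 14.448 -3.649
step 37 , θ: 0.964 2.998 1.169 -1.572 , qd: -0.367 3.706 -0.353 0.832 , tcp: 0.129 -0.550 -0.423 , effort: -26.851 -4.451 14.260 -3.617
step 38 , θ: 0.956 3.054 1.162 -1.559 , qd: -0.730 3.679 -0.616 0.850 , tcp: 0.121 -0.526 -0.444 , effort: -25.602 -5.298 14.122 -3.574
step 39 , θ: 0.942 3.108 1.151 -1.546 , qd: -1.075 3.608 -0.884 0.860 , tcp: 0.115 -0.501 -0.464 , effort: -24.092 -6.463 14.015 -3.525
step 40 , θ: 0.924 3.162 1.135 -1.533 , qd: -1.393 3.494 -1.140 0.865 , tcp: 0.111 -0.475 -0.482 , effort: -22.364 -7.795 13.913 -3.471
step 41 , θ: 0.901 3.213 1.117 -1.520 , qd: -1.675 3.343 -1.369 0.869 , tcp: 0.110 -0.450 -0.500 , effort: -20.486 -9.140 13.791 -3.417
step 42 , θ: 0.874 3.262 1.095 -1.507 , qd: -1.915 3.162 -1.557 0.872 , tcp: 0.111 -0.424 -0.516 , effort: -18.540 -10.363 13.626 -3.365
step 43 , θ: 0.844 3.308 1.070 -1.494 , qd: -2.112 2.960 -1.698 0.879 , tcp: 0.114 -0.399 -0.532 , effort: -16.604 -11.369 13.401 -3.316
step 44 , θ: 0.811 3.350 1.044 -1.481 , qd: -2.264 2.746 -1.786 0.889 , tcp: 0.120 -0.374 -0.546
final θ (rad): 0.811 3.350 1.044 -1.481


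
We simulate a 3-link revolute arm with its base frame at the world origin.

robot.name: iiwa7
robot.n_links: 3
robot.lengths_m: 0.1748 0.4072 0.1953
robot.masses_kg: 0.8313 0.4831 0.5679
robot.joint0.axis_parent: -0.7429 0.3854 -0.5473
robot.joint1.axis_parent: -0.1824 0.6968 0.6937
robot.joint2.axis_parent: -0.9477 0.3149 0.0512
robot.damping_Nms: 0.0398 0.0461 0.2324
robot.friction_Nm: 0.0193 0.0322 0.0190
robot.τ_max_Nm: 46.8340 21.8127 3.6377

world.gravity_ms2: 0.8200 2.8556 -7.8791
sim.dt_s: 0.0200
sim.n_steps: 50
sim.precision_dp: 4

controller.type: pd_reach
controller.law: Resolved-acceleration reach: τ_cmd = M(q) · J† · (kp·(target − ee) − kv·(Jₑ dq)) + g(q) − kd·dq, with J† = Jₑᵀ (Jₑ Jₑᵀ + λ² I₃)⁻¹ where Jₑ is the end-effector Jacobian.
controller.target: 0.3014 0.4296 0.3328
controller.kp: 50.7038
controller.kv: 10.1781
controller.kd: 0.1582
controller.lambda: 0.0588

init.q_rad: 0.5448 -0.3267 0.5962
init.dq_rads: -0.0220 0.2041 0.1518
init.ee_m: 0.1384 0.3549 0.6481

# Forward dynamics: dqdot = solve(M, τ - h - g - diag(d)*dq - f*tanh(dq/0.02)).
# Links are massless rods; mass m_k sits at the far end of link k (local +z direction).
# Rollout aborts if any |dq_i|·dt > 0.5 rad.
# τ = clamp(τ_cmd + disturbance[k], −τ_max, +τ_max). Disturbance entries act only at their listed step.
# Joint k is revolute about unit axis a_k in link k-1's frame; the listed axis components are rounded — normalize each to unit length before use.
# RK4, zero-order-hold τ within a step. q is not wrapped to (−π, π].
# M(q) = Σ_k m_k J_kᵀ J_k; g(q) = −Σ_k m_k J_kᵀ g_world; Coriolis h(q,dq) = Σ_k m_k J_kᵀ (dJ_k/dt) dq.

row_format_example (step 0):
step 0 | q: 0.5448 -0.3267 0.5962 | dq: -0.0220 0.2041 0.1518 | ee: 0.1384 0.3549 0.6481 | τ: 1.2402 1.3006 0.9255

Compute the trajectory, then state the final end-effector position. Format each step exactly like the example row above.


step 1 | q: 0.5451 -0.3233 0.6124 | dq: 0.0636 0.1385 1.3728 | ee: 0.1414 0.3558 0.6455 | τ: -0.0698 0.9584 0.4176
step 2 | q: 0.5479 -0.3208 0.6432 | dq: 0.2296 0.1189 1.6781 | ee: 0.1468 0.3587 0.6398 | τ: -1.0103 0.6928 0.1616
step 3 | q: 0.5542 -0.3185 0.6772 | dq: 0.3943 0.1087 1.7208 | ee: 0.1538 0.3628 0.6323 | τ: -1.7697 0.4679 -0.0091
step 4 | q: 0.5635 -0.3164 0.7112 | dq: 0.5381 0.0969 1.6829 | ee: 0.1619 0.3680 0.6236 | τ: -2.4142 0.2723 -0.1424
step 5 | q: 0.5755 -0.3147 0.7441 | dq: 0.6585 0.0800 1.6168 | ee: 0.1708 0.3737 0.6140 | τ: -2.9725 0.1014 -0.2530
step 6 | q: 0.5896 -0.3133 0.7757 | dq: 0.7567 0.0574 1.5400 | ee: 0.1803 0.3798 0.6036 | τ: -3.4605 -0.0469 -0.3467
step 7 | q: 0.6055 -0.3124 0.8056 | dq: 0.8344 0.0295 1.4593 | ee: 0.1901 0.3861 0.5927 | τ: -3.8882 -0.1744 -0.4262
step 8 | q: 0.6228 -0.3121 0.8340 | dq: 0.8926 0.0008 1.3781 | ee: 0.2000 0.3924 0.5814 | τ: -4.2626 -0.2853 -0.4932
step 9 | q: 0.6411 -0.3123 0.8607 | dq: 0.9314 -0.0218 1.2980 | ee: 0.2100 0.3986 0.5698 | τ: -4.5889 -0.3853 -0.5492
step 10 | q: 0.6599 -0.3130 0.8859 | dq: 0.9543 -0.0450 1.2221 | ee: 0.2198 0.4045 0.5581 | τ: -4.8714 -0.4700 -0.5957
step 11 | q: 0.6791 -0.3142 0.9096 | dq: 0.9642 -0.0716 1.1514 | ee: 0.2294 0.4102 0.5464 | τ: -5.1136 -0.5373 -0.6335
step 12 | q: 0.6984 -0.3159 0.9320 | dq: 0.9625 -0.1008 1.0861 | ee: 0.2387 0.4154 0.5347 | τ: -5.3182 -0.5883 -0.6635
step 13 | q: 0.7175 -0.3182 0.9531 | dq: 0.9505 -0.1310 1.0262 | ee: 0.2476 0.4203 0.5233 | τ: -5.4879 -0.6244 -0.6866
step 14 | q: 0.7363 -0.3211 0.9730 | dq: 0.9296 -0.1608 0.9716 | ee: 0.2560 0.4248 0.5120 | τ: -5.6255 -0.6474 -0.7033
step 15 | q: 0.7546 -0.3246 0.9920 | dq: 0.9011 -0.1892 0.9219 | ee: 0.2639 0.4289 0.5011 | τ: -5.7336 -0.6586 -0.7145
step 16 | q: 0.7723 -0.3286 1.0100 | dq: 0.8662 -0.2154 0.8769 | ee: 0.2712 0.4326 0.4906 | τ: -5.8148 -0.6598 -0.7209
step 17 | q: 0.7892 -0.3332 1.0271 | dq: 0.8262 -0.2388 0.8362 | ee: 0.2780 0.4359 0.4805 | τ: -5.8719 -0.6523 -0.7232
step 18 | q: 0.8053 -0.3381 1.0435 | dq: 0.7822 -0.2592 0.7992 | ee: 0.2842 0.4389 0.4709 | τ: -5.9075 -0.6377 -0.7218
step 19 | q: 0.8204 -0.3435 1.0591 | dq: 0.7354 -0.2762 0.7657 | ee: 0.2898 0.4415 0.4618 | τ: -5.9243 -0.6171 -0.7175
step 20 | q: 0.8347 -0.3491 1.0741 | dq: 0.6868 -0.2900 0.7351 | ee: 0.2949 0.4438 0.4531 | τ: -5.9248 -0.5918 -0.7108
step 21 | q: 0.8479 -0.3550 1.0886 | dq: 0.6373 -0.3005 0.7070 | ee: 0.2994 0.4458 0.4450 | τ: -5.9115 -0.5630 -0.7021
step 22 | q: 0.8601 -0.3611 1.1025 | dq: 0.5877 -0.3081 0.6812 | ee: 0.3035 0.4475 0.4375 | τ: -5.8866 -0.5316 -0.6918
step 23 | q: 0.8714 -0.3673 1.1158 | dq: 0.5387 -0.3128 0.6572 | ee: 0.3070 0.4490 0.4304 | τ: -5.8523 -0.4985 -0.6805
step 24 | q: 0.8817 -0.3736 1.1288 | dq: 0.4908 -0.3150 0.6349 | ee: 0.3100 0.4502 0.4239 | τ: -5.8106 -0.4644 -0.6683
step 25 | q: 0.8910 -0.3799 1.1413 | dq: 0.4447 -0.3149 0.6139 | ee: 0.3127 0.4513 0.4179 | τ: -5.7632 -0.4301 -0.6558
step 26 | q: 0.8995 -0.3861 1.1534 | dq: 0.4005 -0.3128 0.5941 | ee: 0.3149 0.4521 0.4123 | τ: -5.7117 -0.3959 -0.6430
step 27 | q: 0.9071 -0.3923 1.1651 | dq: 0.3587 -0.3090 0.5753 | ee: 0.3168 0.4529 0.4072 | τ: -5.6576 -0.3625 -0.6302
step 28 | q: 0.9139 -0.3985 1.1764 | dq: 0.3194 -0.3038 0.5574 | ee: 0.3183 0.4534 0.4025 | τ: -5.6021 -0.3300 -0.6176
step 29 | q: 0.9199 -0.4045 1.1874 | dq: 0.2828 -0.2972 0.5403 | ee: 0.3196 0.4538 0.3982 | τ: -5.5462 -0.2988 -0.6053
step 30 | q: 0.9252 -0.4103 1.1980 | dq: 0.2489 -0.2897 0.5239 | ee: 0.3206 0.4542 0.3943 | τ: -5.4908 -0.2690 -0.5935
step 31 | q: 0.9298 -0.4160 1.2084 | dq: 0.2177 -0.2813 0.5081 | ee: 0.3213 0.4544 0.3908 | τ: -5.4366 -0.2409 -0.5823
step 32 | q: 0.9339 -0.4216 1.2184 | dq: 0.1891 -0.2723 0.4928 | ee: 0.3218 0.4545 0.3875 | τ: -5.3842 -0.2145 -0.5717
step 33 | q: 0.9374 -0.4269 1.2281 | dq: 0.1633 -0.2627 0.4782 | ee: 0.3221 0.4545 0.3846 | τ: -5.3340 -0.1898 -0.5617
step 34 | q: 0.9405 -0.4321 1.2375 | dq: 0.1399 -0.2528 0.4640 | ee: 0.3223 0.4545 0.3819 | τ: -5.2864 -0.1669 -0.5524
step 35 | q: 0.9431 -0.4370 1.2467 | dq: 0.1190 -0.2427 0.4502 | ee: 0.3223 0.4544 0.3795 | τ: -5.2416 -0.1457 -0.5437
step 36 | q: 0.9452 -0.4417 1.2556 | dq: 0.1003 -0.2324 0.4369 | ee: 0.3222 0.4543 0.3773 | τ: -5.1998 -0.1263 -0.5358
step 37 | q: 0.9471 -0.4463 1.2642 | dq: 0.0837 -0.2220 0.4241 | ee: 0.3220 0.4541 0.3752 | τ: -5.1609 -0.1085 -0.5285
step 38 | q: 0.9486 -0.4506 1.2725 | dq: 0.0691 -0.2117 0.4116 | ee: 0.3218 0.4539 0.3734 | τ: -5.1251 -0.0923 -0.5218
step 39 | q: 0.9499 -0.4547 1.2806 | dq: 0.0564 -0.2014 0.3995 | ee: 0.3214 0.4536 0.3717 | τ: -5.0924 -0.0776 -0.5157
step 40 | q: 0.9509 -0.4587 1.2885 | dq: 0.0453 -0.1913 0.3878 | ee: 0.3210 0.4533 0.3702 | τ: -5.0625 -0.0643 -0.5102
step 41 | q: 0.9517 -0.4624 1.2962 | dq: 0.0357 -0.1814 0.3764 | ee: 0.3206 0.4530 0.3688 | τ: -5.0356 -0.0524 -0.5052
step 42 | q: 0.9523 -0.4659 1.3036 | dq: 0.0276 -0.1718 0.3652 | ee: 0.3201 0.4526 0.3674 | τ: -5.0115 -0.0417 -0.5007
step 43 | q: 0.9528 -0.4693 1.3108 | dq: 0.0208 -0.1626 0.3543 | ee: 0.3196 0.4523 0.3662 | τ: -4.9902 -0.0321 -0.4967
step 44 | q: 0.9532 -0.4724 1.3178 | dq: 0.0152 -0.1538 0.3437 | ee: 0.3191 0.4519 0.3651 | τ: -4.9717 -0.0236 -0.4930
step 45 | q: 0.9534 -0.4754 1.3245 | dq: 0.0107 -0.1454 0.3332 | ee: 0.3186 0.4515 0.3641 | τ: -4.9559 -0.0160 -0.4898
step 46 | q: 0.9536 -0.4782 1.3311 | dq: 0.0072 -0.1375 0.3230 | ee: 0.3181 0.4511 0.3631 | τ: -4.9425 -0.0093 -0.4869
step 47 | q: 0.9537 -0.4809 1.3375 | dq: 0.0044 -0.1300 0.3131 | ee: 0.3176 0.4507 0.3621 | τ: -4.9312 -0.0033 -0.4843
step 48 | q: 0.9538 -0.4834 1.3436 | dq: 0.0023 -0.1227 0.3035 | ee: 0.3171 0.4503 0.3612 | τ: -4.9217 0.0019 -0.4820
step 49 | q: 0.9538 -0.4858 1.3496 | dq: 0.0006 -0.1158 0.2942 | ee: 0.3166 0.4499 0.3604 | τ: -4.9138 0.0065 -0.4800
step 50 | q: 0.9538 -0.4881 1.3554 | dq: -0.0006 -0.1092 0.2853 | ee: 0.3161 0.4495 0.3596
final ee position (m): 0.3161 0.4495 0.3596


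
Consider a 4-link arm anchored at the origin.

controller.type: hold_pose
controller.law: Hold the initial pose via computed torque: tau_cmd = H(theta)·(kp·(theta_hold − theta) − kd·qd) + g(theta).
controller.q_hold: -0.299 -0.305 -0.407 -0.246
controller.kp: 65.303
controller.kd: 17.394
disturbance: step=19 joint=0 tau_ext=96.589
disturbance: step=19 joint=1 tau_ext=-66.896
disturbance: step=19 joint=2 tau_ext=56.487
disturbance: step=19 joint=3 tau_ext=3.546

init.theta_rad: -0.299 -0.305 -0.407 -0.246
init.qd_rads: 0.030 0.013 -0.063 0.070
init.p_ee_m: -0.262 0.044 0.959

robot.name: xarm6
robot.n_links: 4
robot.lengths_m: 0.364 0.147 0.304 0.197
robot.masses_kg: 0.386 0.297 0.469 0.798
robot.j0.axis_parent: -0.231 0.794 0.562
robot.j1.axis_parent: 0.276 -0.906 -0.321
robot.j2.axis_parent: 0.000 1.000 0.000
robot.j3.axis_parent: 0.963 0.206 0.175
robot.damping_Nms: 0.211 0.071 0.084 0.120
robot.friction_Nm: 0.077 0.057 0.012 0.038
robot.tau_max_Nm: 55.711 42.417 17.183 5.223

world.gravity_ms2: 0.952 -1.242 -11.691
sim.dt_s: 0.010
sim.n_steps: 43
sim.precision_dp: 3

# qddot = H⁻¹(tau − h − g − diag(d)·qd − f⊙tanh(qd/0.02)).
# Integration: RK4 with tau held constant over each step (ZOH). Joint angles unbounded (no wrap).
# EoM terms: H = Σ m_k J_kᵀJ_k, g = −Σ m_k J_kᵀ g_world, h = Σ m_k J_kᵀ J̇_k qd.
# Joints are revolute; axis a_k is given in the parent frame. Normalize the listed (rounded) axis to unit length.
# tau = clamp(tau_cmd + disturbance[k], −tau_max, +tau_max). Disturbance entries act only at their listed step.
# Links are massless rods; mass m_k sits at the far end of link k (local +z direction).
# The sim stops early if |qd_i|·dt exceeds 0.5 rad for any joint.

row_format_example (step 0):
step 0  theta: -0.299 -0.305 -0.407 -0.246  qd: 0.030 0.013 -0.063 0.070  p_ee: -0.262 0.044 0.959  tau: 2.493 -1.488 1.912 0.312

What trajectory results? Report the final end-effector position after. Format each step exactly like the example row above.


step 1  theta: -0.299 -0.305 -0.408 -0.245  qd: 0.021 0.034 -0.017 0.026  p_ee: -0.262 0.044 0.959  tau: 2.482 -1.471 1.897 0.322
step 2  theta: -0.299 -0.305 -0.408 -0.245  qd: 0.014 0.034 -0.001 0.009  p_ee: -0.263 0.044 0.959  tau: 2.468 -1.457 1.886 0.326
step 3  theta: -0.299 -0.305 -0.408 -0.245  qd: 0.011 0.036 0.009 -0.002  p_ee: -0.263 0.044 0.959  tau: 2.454 -1.445 1.875 0.329
step 4  theta: -0.299 -0.305 -0.408 -0.245  qd: 0.010 0.036 0.016 -0.008  p_ee: -0.263 0.044 0.959  tau: 2.441 -1.434 1.866 0.330
step 5  theta: -0.299 -0.305 -0.408 -0.245  qd: 0.008 0.036 0.020 -0.011  p_ee: -0.263 0.044 0.959  tau: 2.429 -1.424 1.859 0.331
step 6  theta: -0.299 -0.305 -0.408 -0.245  qd: 0.008 0.035 0.022 -0.013  p_ee: -0.263 0.044 0.959  tau: 2.418 -1.416 1.852 0.332
step 7  theta: -0.299 -0.305 -0.409 -0.245  qd: 0.007 0.034 0.023 -0.015  p_ee: -0.263 0.044 0.959  tau: 2.408 -1.409 1.846 0.332
step 8  theta: -0.299 -0.305 -0.409 -0.245  qd: 0.007 0.033 0.024 -0.015  p_ee: -0.263 0.044 0.959  tau: 2.399 -1.403 1.841 0.332
step 9  theta: -0.299 -0.305 -0.409 -0.245  qd: 0.007 0.032 0.025 -0.016  p_ee: -0.263 0.044 0.959  tau: 2.392 -1.397 1.837 0.332
step 10  theta: -0.299 -0.305 -0.409 -0.245  qd: 0.007 0.032 0.025 -0.016  p_ee: -0.263 0.044 0.959  tau: 2.385 -1.392 1.833 0.332
step 11  theta: -0.299 -0.305 -0.409 -0.245  qd: 0.007 0.031 0.026 -0.016  p_ee: -0.263 0.044 0.959  tau: 2.380 -1.388 1.829 0.332
step 12  theta: -0.299 -0.305 -0.409 -0.245  qd: 0.007 0.031 0.026 -0.017  p_ee: -0.263 0.044 0.959  tau: 2.375 -1.384 1.826 0.332
step 13  theta: -0.299 -0.305 -0.409 -0.245  qd: 0.007 0.031 0.026 -0.017  p_ee: -0.263 0.044 0.959  tau: 2.370 -1.381 1.824 0.332
step 14  theta: -0.299 -0.306 -0.409 -0.245  qd: 0.007 0.031 0.027 -0.017  p_ee: -0.263 0.044 0.959  tau: 2.367 -1.378 1.821 0.333
step 15  theta: -0.299 -0.306 -0.409 -0.245  qd: 0.007 0.031 0.027 -0.017  p_ee: -0.263 0.044 0.959  tau: 2.364 -1.376 1.820 0.333
step 16  theta: -0.299 -0.306 -0.409 -0.245  qd: 0.007 0.030 0.027 -0.017  p_ee: -0.263 0.044 0.959  tau: 2.361 -1.374 1.818 0.333
step 17  theta: -0.299 -0.306 -0.409 -0.245  qd: 0.007 0.030 0.027 -0.017  p_ee: -0.263 0.044 0.959  tau: 2.358 -1.372 1.816 0.333
step 18  theta: -0.299 -0.306 -0.409 -0.245  qd: 0.007 0.030 0.027 -0.017  p_ee: -0.263 0.044 0.959  tau: 2.356 -1.370 1.815 0.333
step 19  theta: -0.299 -0.306 -0.409 -0.245  qd: 0.007 0.030 0.027 -0.017  p_ee: -0.263 0.044 0.959  tau: 55.711 -42.417 17.183 3.879
step 20  theta: -0.324 -0.456 -0.540 -0.180  qd: -4.291 -26.900 -23.590 10.559  p_ee: -0.260 0.042 0.955  tau: -7.235 6.073 -0.946 -0.325
step 21  theta: -0.353 -0.657 -0.718 -0.114  qd: -1.914 -15.146 -13.486 3.993  p_ee: -0.254 0.038 0.945  tau: -6.002 5.322 -0.438 -0.406
step 22  theta: -0.366 -0.778 -0.826 -0.087  qd: -0.896 -9.530 -8.643 1.715  p_ee: -0.248 0.035 0.937  tau: -4.852 4.508 0.016 -0.431
step 23  theta: -0.373 -0.855 -0.897 -0.075  qd: -0.375 -6.213 -5.761 0.736  p_ee: -0.244 0.034 0.932  tau: -3.841 3.755 0.392 -0.408
step 24  theta: -0.375 -0.906 -0.945 -0.071  qd: -0.086 -4.024 -3.840 0.260  p_ee: -0.240 0.033 0.928  tau: -2.973 3.097 0.696 -0.359
step 25  theta: -0.375 -0.938 -0.976 -0.070  qd: 0.069 -2.509 -2.477 0.007  p_ee: -0.238 0.032 0.925  tau: -2.222 2.533 0.939 -0.296
step 26  theta: -0.374 -0.958 -0.996 -0.070  qd: 0.145 -1.426 -1.471 -0.121  p_ee: -0.236 0.032 0.924  tau: -1.573 2.057 1.133 -0.239
step 27  theta: -0.372 -0.968 -1.007 -0.072  qd: 0.183 -0.624 -0.713 -0.198  p_ee: -0.234 0.032 0.923  tau: -1.025 1.656 1.289 -0.180
step 28  theta: -0.370 -0.971 -1.011 -0.074  qd: 0.199 -0.025 -0.136 -0.253  p_ee: -0.233 0.032 0.923  tau: -0.560 1.319 1.414 -0.121
step 29  theta: -0.368 -0.970 -1.010 -0.077  qd: 0.180 0.344 0.252 -0.299  p_ee: -0.233 0.033 0.923  tau: -0.166 1.051 1.520 -0.066
step 30  theta: -0.366 -0.965 -1.006 -0.080  qd: 0.154 0.604 0.540 -0.337  p_ee: -0.232 0.034 0.923  tau: 0.170 0.826 1.608 -0.015
step 31  theta: -0.365 -0.958 -1.000 -0.084  qd: 0.130 0.797 0.759 -0.367  p_ee: -0.232 0.035 0.924  tau: 0.457 0.635 1.682 0.032
step 32  theta: -0.364 -0.949 -0.991 -0.087  qd: 0.107 0.938 0.923 -0.391  p_ee: -0.232 0.036 0.925  tau: 0.704 0.471 1.744 0.073
step 33  theta: -0.363 -0.939 -0.981 -0.091  qd: 0.086 1.037 1.042 -0.409  p_ee: -0.232 0.037 0.926  tau: 0.916 0.330 1.796 0.110
step 34  theta: -0.362 -0.929 -0.970 -0.095  qd: 0.067 1.104 1.126 -0.421  p_ee: -0.233 0.038 0.927  tau: 1.099 0.209 1.841 0.142
step 35  theta: -0.362 -0.917 -0.959 -0.100  qd: 0.050 1.146 1.182 -0.428  p_ee: -0.233 0.039 0.927  tau: 1.257 0.104 1.879 0.169
step 36  theta: -0.361 -0.906 -0.947 -0.104  qd: 0.036 1.168 1.215 -0.429  p_ee: -0.233 0.040 0.928  tau: 1.393 0.012 1.912 0.193
step 37  theta: -0.361 -0.894 -0.935 -0.108  qd: 0.024 1.176 1.230 -0.427  p_ee: -0.234 0.040 0.929  tau: 1.511 -0.068 1.939 0.213
step 38  theta: -0.361 -0.882 -0.922 -0.112  qd: 0.016 1.174 1.230 -0.420  p_ee: -0.235 0.041 0.930  tau: 1.611 -0.138 1.963 0.230
step 39  theta: -0.361 -0.871 -0.910 -0.117  qd: 0.011 1.165 1.220 -0.411  p_ee: -0.235 0.042 0.931  tau: 1.697 -0.200 1.983 0.244
step 40  theta: -0.360 -0.859 -0.898 -0.121  qd: 0.009 1.150 1.201 -0.398  p_ee: -0.236 0.043 0.932  tau: 1.770 -0.255 2.000 0.255
step 41  theta: -0.360 -0.848 -0.886 -0.125  qd: 0.007 1.130 1.175 -0.383  p_ee: -0.236 0.044 0.933  tau: 1.833 -0.304 2.014 0.264
step 42  theta: -0.360 -0.836 -0.875 -0.128  qd: 0.006 1.105 1.145 -0.366  p_ee: -0.237 0.045 0.934  tau: 1.888 -0.348 2.026 0.272
step 43  theta: -0.360 -0.826 -0.863 -0.132  qd: 0.006 1.077 1.111 -0.348  p_ee: -0.238 0.045 0.935
final p_ee position (m): -0.238 0.045 0.935


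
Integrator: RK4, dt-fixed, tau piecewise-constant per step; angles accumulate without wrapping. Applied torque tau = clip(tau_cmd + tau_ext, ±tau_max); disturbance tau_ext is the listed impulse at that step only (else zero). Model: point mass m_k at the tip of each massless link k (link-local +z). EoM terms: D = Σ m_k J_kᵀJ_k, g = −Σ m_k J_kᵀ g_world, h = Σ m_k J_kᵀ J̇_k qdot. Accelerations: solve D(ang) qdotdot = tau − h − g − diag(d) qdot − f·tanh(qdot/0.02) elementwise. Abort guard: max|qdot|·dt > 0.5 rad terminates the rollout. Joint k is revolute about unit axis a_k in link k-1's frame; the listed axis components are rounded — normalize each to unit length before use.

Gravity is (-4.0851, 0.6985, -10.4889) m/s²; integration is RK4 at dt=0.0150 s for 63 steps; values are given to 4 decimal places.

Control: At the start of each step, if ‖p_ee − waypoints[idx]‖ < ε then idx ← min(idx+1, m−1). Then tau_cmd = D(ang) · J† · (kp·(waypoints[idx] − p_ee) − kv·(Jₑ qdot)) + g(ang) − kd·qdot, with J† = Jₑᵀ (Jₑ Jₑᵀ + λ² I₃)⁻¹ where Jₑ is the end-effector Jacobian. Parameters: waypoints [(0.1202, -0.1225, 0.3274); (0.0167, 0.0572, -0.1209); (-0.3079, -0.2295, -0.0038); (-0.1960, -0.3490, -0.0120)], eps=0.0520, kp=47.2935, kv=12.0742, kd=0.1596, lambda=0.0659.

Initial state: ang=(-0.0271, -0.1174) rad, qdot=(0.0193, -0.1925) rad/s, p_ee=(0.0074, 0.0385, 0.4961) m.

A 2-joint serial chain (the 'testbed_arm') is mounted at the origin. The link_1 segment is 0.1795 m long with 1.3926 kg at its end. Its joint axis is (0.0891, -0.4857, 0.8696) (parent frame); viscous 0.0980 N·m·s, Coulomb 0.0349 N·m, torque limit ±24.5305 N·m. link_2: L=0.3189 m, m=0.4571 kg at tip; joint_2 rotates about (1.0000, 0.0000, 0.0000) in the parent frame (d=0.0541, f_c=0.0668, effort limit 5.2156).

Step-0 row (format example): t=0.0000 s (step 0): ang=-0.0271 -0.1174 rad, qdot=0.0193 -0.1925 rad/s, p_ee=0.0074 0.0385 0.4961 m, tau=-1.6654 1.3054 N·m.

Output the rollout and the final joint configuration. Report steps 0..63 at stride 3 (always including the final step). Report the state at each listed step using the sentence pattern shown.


t=0.0450 s (step 3): ang=-0.0425 -0.1048 rad, qdot=-0.6166 0.6294 rad/s, p_ee=0.0115 0.0350 0.4964 m, tau=-1.2714 0.7389 N·m.
t=0.0900 s (step 6): ang=-0.0772 -0.0685 rad, qdot=-0.8968 0.9381 rad/s, p_ee=0.0202 0.0246 0.4971 m, tau=-1.0613 0.4292 N·m.
t=0.1350 s (step 9): ang=-0.1208 -0.0239 rad, qdot=-1.0264 1.0232 rad/s, p_ee=0.0302 0.0114 0.4973 m, tau=-0.9316 0.2344 N·m.
t=0.1800 s (step 12): ang=-0.1684 0.0220 rad, qdot=-1.0831 1.0066 rad/s, p_ee=0.0401 -0.0025 0.4968 m, tau=-0.8394 0.0966 N·m.
t=0.2250 s (step 15): ang=-0.2176 0.0659 rad, qdot=-1.1021 0.9452 rad/s, p_ee=0.0492 -0.0160 0.4955 m, tau=-0.7653 -0.0104 N·m.
t=0.2700 s (step 18): ang=-0.2671 0.1067 rad, qdot=-1.1000 0.8658 rad/s, p_ee=0.0573 -0.0288 0.4936 m, tau=-0.7007 -0.0982 N·m.
t=0.3150 s (step 21): ang=-0.3163 0.1437 rad, qdot=-1.0857 0.7812 rad/s, p_ee=0.0644 -0.0406 0.4913 m, tau=-0.6413 -0.1723 N·m.
t=0.3600 s (step 24): ang=-0.3646 0.1769 rad, qdot=-1.0637 0.6975 rad/s, p_ee=0.0707 -0.0513 0.4889 m, tau=-0.5855 -0.2355 N·m.
t=0.4050 s (step 27): ang=-0.4119 0.2065 rad, qdot=-1.0366 0.6179 rad/s, p_ee=0.0763 -0.0610 0.4862 m, tau=-0.5324 -0.2893 N·m.
t=0.4500 s (step 30): ang=-0.4578 0.2326 rad, qdot=-1.0060 0.5438 rad/s, p_ee=0.0811 -0.0697 0.4836 m, tau=-0.4815 -0.3349 N·m.
t=0.4950 s (step 33): ang=-0.5023 0.2555 rad, qdot=-0.9730 0.4758 rad/s, p_ee=0.0855 -0.0775 0.4810 m, tau=-0.4326 -0.3732 N·m.
t=0.5400 s (step 36): ang=-0.5453 0.2754 rad, qdot=-0.9382 0.4141 rad/s, p_ee=0.0894 -0.0844 0.4785 m, tau=-0.3856 -0.4049 N·m.
t=0.5850 s (step 39): ang=-0.5866 0.2928 rad, qdot=-0.9024 0.3586 rad/s, p_ee=0.0930 -0.0906 0.4761 m, tau=-0.3406 -0.4309 N·m.
t=0.6300 s (step 42): ang=-0.6264 0.3078 rad, qdot=-0.8658 0.3091 rad/s, p_ee=0.0963 -0.0961 0.4738 m, tau=-0.2974 -0.4519 N·m.
t=0.6750 s (step 45): ang=-0.6645 0.3207 rad, qdot=-0.8288 0.2652 rad/s, p_ee=0.0994 -0.1010 0.4717 m, tau=-0.2560 -0.4684 N·m.
t=0.7200 s (step 48): ang=-0.7009 0.3317 rad, qdot=-0.7918 0.2266 rad/s, p_ee=0.1023 -0.1054 0.4697 m, tau=-0.2165 -0.4812 N·m.
t=0.7650 s (step 51): ang=-0.7356 0.3411 rad, qdot=-0.7550 0.1927 rad/s, p_ee=0.1050 -0.1093 0.4678 m, tau=-0.1788 -0.4907 N·m.
t=0.8100 s (step 54): ang=-0.7688 0.3491 rad, qdot=-0.7186 0.1632 rad/s, p_ee=0.1076 -0.1129 0.4660 m, tau=-0.1429 -0.4974 N·m.
t=0.8550 s (step 57): ang=-0.8003 0.3558 rad, qdot=-0.6829 0.1376 rad/s, p_ee=0.1101 -0.1161 0.4644 m, tau=-0.1087 -0.5018 N·m.
t=0.9000 s (step 60): ang=-0.8302 0.3615 rad, qdot=-0.6480 0.1156 rad/s, p_ee=0.1125 -0.1190 0.4628 m, tau=-0.0763 -0.5042 N·m.
t=0.9450 s (step 63): ang=-0.8585 0.3663 rad, qdot=-0.6141 0.0967 rad/s, p_ee=0.1148 -0.1216 0.4613 m.
final ang (rad): -0.8585 0.3663


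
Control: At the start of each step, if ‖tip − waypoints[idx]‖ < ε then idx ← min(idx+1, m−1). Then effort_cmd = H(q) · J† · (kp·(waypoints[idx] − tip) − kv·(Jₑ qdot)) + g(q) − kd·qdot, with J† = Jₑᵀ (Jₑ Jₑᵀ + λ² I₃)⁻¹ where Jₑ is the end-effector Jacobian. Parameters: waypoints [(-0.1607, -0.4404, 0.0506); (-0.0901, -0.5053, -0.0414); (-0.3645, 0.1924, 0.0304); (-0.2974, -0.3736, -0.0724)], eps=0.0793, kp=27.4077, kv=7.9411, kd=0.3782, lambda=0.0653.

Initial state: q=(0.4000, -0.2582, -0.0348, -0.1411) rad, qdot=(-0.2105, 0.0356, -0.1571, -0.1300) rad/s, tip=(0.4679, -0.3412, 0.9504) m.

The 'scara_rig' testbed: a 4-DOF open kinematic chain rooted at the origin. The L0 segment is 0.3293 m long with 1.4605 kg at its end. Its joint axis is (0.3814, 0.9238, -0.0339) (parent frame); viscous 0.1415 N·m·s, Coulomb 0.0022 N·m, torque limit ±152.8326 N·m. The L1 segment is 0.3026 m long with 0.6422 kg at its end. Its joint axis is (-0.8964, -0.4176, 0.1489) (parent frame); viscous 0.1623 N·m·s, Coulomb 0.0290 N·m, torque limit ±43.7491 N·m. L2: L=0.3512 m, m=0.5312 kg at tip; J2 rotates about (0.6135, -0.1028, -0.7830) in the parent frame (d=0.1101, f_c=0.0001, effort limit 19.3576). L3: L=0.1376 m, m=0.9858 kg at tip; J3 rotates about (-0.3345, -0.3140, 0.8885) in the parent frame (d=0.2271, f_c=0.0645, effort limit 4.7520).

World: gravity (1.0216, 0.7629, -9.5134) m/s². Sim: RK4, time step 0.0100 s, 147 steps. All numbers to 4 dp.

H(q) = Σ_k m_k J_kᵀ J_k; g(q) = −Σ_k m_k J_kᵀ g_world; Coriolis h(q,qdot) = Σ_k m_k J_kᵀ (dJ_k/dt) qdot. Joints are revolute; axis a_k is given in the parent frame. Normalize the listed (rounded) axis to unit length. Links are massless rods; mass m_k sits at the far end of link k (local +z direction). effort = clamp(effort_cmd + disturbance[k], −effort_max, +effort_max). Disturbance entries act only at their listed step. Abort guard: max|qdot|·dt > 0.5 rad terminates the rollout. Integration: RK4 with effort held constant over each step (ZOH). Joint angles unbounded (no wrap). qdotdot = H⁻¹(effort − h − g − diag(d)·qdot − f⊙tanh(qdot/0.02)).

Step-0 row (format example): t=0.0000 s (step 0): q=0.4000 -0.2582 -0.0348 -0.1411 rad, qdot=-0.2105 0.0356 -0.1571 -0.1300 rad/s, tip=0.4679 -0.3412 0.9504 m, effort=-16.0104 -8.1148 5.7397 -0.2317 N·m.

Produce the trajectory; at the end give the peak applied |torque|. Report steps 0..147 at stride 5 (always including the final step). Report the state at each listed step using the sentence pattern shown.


t=0.0500 s (step 5): q=0.3673 -0.3058 -0.0691 -0.1331 rad, qdot=-0.9997 -1.6405 -0.8357 -0.2267 rad/s, tip=0.4505 -0.3499 0.9529 m, effort=-15.0720 -3.6124 3.8302 0.0128 N·m.
t=0.1000 s (step 10): q=0.3052 -0.4121 -0.1082 -0.1254 rad, qdot=-1.4736 -2.5396 -0.7480 -0.1548 rad/s, tip=0.4173 -0.3837 0.9464 m, effort=-13.9434 -0.7613 2.2373 0.1180 N·m.
t=0.1500 s (step 15): q=0.2221 -0.5560 -0.1425 -0.1182 rad, qdot=-1.8478 -3.1627 -0.6327 -0.1901 rad/s, tip=0.3707 -0.4329 0.9285 m, effort=-12.5824 1.5030 0.9522 0.2229 N·m.
t=0.2000 s (step 20): q=0.1219 -0.7254 -0.1687 -0.1109 rad, qdot=-2.1645 -3.5603 -0.4118 -0.1406 rad/s, tip=0.3128 -0.4890 0.8964 m, effort=-10.9395 3.6015 -0.2259 0.2728 N·m.
t=0.2500 s (step 25): q=0.0065 -0.9095 -0.1809 -0.1036 rad, qdot=-2.4616 -3.7539 -0.0694 -0.1495 rad/s, tip=0.2467 -0.5444 0.8481 m, effort=-9.1763 5.7017 -1.3644 0.3330 N·m.
t=0.3000 s (step 30): q=-0.1239 -1.0988 -0.1736 -0.0959 rad, qdot=-2.7676 -3.7728 0.3700 -0.1198 rad/s, tip=0.1767 -0.5924 0.7842 m, effort=-7.3189 7.7166 -2.4470 0.3705 N·m.
t=0.3500 s (step 35): q=-0.2703 -1.2852 -0.1429 -0.0879 rad, qdot=-3.1021 -3.6366 0.8689 -0.1285 rad/s, tip=0.1074 -0.6282 0.7075 m, effort=-5.3741 9.4798 -3.4339 0.4171 N·m.
t=0.4000 s (step 40): q=-0.4341 -1.4615 -0.0866 -0.0797 rad, qdot=-3.4630 -3.3672 1.3892 -0.1295 rad/s, tip=0.0434 -0.6490 0.6232 m, effort=-3.3335 10.7760 -4.2687 0.4546 N·m.
t=0.4500 s (step 45): q=-0.6162 -1.6215 -0.0048 -0.0715 rad, qdot=-3.8251 -2.9894 1.8841 -0.1667 rad/s, tip=-0.0116 -0.6552 0.5374 m, effort=-1.2858 11.4411 -4.8971 0.4988 N·m.
t=0.5000 s (step 50): q=-0.8156 -1.7610 0.0998 -0.0639 rad, qdot=-4.1450 -2.5480 2.2891 -0.2135 rad/s, tip=-0.0555 -0.6497 0.4561 m, effort=0.6067 11.3875 -5.2757 0.5357 N·m.
t=0.5500 s (step 55): q=-1.0291 -1.8781 0.2212 -0.0573 rad, qdot=-4.3877 -2.0985 2.5452 -0.2780 rad/s, tip=-0.0883 -0.6370 0.3839 m, effort=2.1452 10.6517 -5.4016 0.5648 N·m.
t=0.6000 s (step 60): q=-1.2528 -1.9737 0.3516 -0.0520 rad, qdot=-4.5504 -1.6906 2.6368 -0.3337 rad/s, tip=-0.1115 -0.6213 0.3233 m, effort=3.1997 9.3590 -5.3206 0.5739 N·m.
t=0.6500 s (step 65): q=-1.4832 -2.0505 0.4834 -0.0476 rad, qdot=-4.6623 -1.3485 2.5999 -0.3791 rad/s, tip=-0.1273 -0.6055 0.2747 m, effort=3.7546 7.6669 -5.1074 0.5636 N·m.
t=0.7000 s (step 70): q=-1.7187 -2.1120 0.6118 -0.0439 rad, qdot=-4.7611 -1.0738 2.4918 -0.4090 rad/s, tip=-0.1382 -0.5915 0.2373 m, effort=3.8803 5.7054 -4.8281 0.5345 N·m.
t=0.7500 s (step 75): q=-1.9594 -2.1612 0.7343 -0.0405 rad, qdot=-4.8685 -0.8551 2.3598 -0.4288 rad/s, tip=-0.1462 -0.5797 0.2097 m, effort=3.6812 3.5709 -4.5199 0.4907 N·m.
t=0.8000 s (step 80): q=-2.2056 -2.2005 0.8505 -0.0372 rad, qdot=-4.9780 -0.6772 2.2263 -0.4401 rad/s, tip=-0.1530 -0.5702 0.1902 m, effort=3.2678 1.3467 -4.1908 0.4338 N·m.
t=0.8500 s (step 85): q=-2.4565 -2.2318 0.9602 -0.0338 rad, qdot=-5.0533 -0.5258 2.0893 -0.4436 rad/s, tip=-0.1599 -0.5627 0.1770 m, effort=2.7504 -0.8667 -3.8305 0.3644 N·m.
t=0.9000 s (step 90): q=-2.7092 -2.2559 1.0629 -0.0303 rad, qdot=-5.0370 -0.3907 1.9305 -0.4372 rad/s, tip=-0.1676 -0.5569 0.1686 m, effort=2.2220 -2.9396 -3.4238 0.2829 N·m.
t=0.9500 s (step 95): q=-2.9576 -2.2735 1.1569 -0.0262 rad, qdot=-4.8720 -0.2673 1.7297 -0.4186 rad/s, tip=-0.1766 -0.5525 0.1634 m, effort=1.7258 -4.7288 -2.9636 0.1912 N·m.
t=1.0000 s (step 100): q=-3.1933 -2.2853 1.2398 -0.0211 rad, qdot=-4.5299 -0.1572 1.4812 -0.3877 rad/s, tip=-0.1868 -0.5492 0.1600 m, effort=1.2466 -6.1222 -2.4612 0.0946 N·m.
t=1.0500 s (step 105): q=-3.4077 -2.2921 1.3095 -0.0148 rad, qdot=-4.0268 -0.0651 1.2009 -0.3484 rad/s, tip=-0.1975 -0.5469 0.1573 m, effort=0.7496 -7.0805 -1.9476 0.0006 N·m.
t=1.1000 s (step 110): q=-3.5940 -2.2948 1.3651 -0.0067 rad, qdot=-3.4140 0.0043 0.9183 -0.3073 rad/s, tip=-0.2081 -0.5452 0.1546 m, effort=0.2252 -7.6430 -1.4629 -0.0831 N·m.
t=1.1500 s (step 115): q=-3.7481 -2.2946 1.4072 0.0031 rad, qdot=-2.7540 0.0498 0.6616 -0.2665 rad/s, tip=-0.2178 -0.5441 0.1516 m, effort=-0.3060 -7.9042 -1.0426 -0.1527 N·m.
t=1.2000 s (step 120): q=-3.8693 -2.2927 1.4374 0.0142 rad, qdot=-2.1001 0.0766 0.4453 -0.2332 rad/s, tip=-0.2260 -0.5436 0.1483 m, effort=-0.8133 -7.9805 -0.7078 -0.2052 N·m.
t=1.2500 s (step 125): q=-3.9587 -2.2898 1.4579 0.0263 rad, qdot=-1.4898 0.0904 0.2722 -0.2081 rad/s, tip=-0.2325 -0.5434 0.1450 m, effort=-1.2738 -7.9695 -0.4642 -0.2423 N·m.
t=1.3000 s (step 130): q=-4.0192 -2.2864 1.4707 0.0392 rad, qdot=-0.9452 0.0956 0.1390 -0.1899 rad/s, tip=-0.2373 -0.5437 0.1419 m, effort=-1.6749 -7.9339 -0.3072 -0.2665 N·m.
t=1.3500 s (step 135): q=-4.0543 -2.2829 1.4777 0.0525 rad, qdot=-0.4771 0.0957 0.0397 -0.1774 rad/s, tip=-0.2404 -0.5444 0.1391 m, effort=-2.0119 -7.9079 -0.2271 -0.2807 N·m.
t=1.4000 s (step 140): q=-4.0680 -2.2795 1.4804 0.0661 rad, qdot=-0.0879 0.0926 -0.0316 -0.1693 rad/s, tip=-0.2422 -0.5453 0.1366 m, effort=-2.2838 -7.9042 -0.2117 -0.2871 N·m.
t=1.4500 s (step 145): q=-4.0642 -2.2762 1.4800 0.0797 rad, qdot=0.2238 0.0877 -0.0803 -0.1643 rad/s, tip=-0.2427 -0.5464 0.1346 m, effort=-2.4915 -7.9216 -0.2489 -0.2877 N·m.
t=1.4700 s (step 147): q=-4.0586 -2.2750 1.4793 0.0852 rad, qdot=0.3281 0.0853 -0.0946 -0.1629 rad/s, tip=-0.2427 -0.5469 0.1338 m.
max |effort| (N·m): 16.0104
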